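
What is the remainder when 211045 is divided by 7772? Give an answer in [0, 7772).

211045 = 27·7772 + 1201, so 211045 ≡ 1201 (mod 7772).

1201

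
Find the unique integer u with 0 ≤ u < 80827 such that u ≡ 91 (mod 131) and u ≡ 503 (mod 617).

131⁻¹ mod 617: 131*471 ≡ 1 (mod 617), so 131⁻¹ ≡ 471.
u = 91 + 131*((503 − 91)*471 mod 617) = 91 + 131*314 = 41225.

41225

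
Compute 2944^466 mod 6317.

By square-and-multiply:
466 in binary is 111010010, i.e. 466 = 256 + 128 + 64 + 16 + 2.
2944^1 ≡ 2944 (mod 6317)
2944^2 ≡ 2944^2 = 8667136 ≡ 212 (mod 6317)
2944^4 ≡ 212^2 = 44944 ≡ 725 (mod 6317)
2944^8 ≡ 725^2 = 525625 ≡ 1314 (mod 6317)
2944^16 ≡ 1314^2 = 1726596 ≡ 2055 (mod 6317)
2944^32 ≡ 2055^2 = 4223025 ≡ 3269 (mod 6317)
2944^64 ≡ 3269^2 = 10686361 ≡ 4314 (mod 6317)
2944^128 ≡ 4314^2 = 18610596 ≡ 714 (mod 6317)
2944^256 ≡ 714^2 = 509796 ≡ 4436 (mod 6317)
2944^466 = 2944^256 · 2944^128 · 2944^64 · 2944^16 · 2944^2 ≡ 4436 · 714 · 4314 · 2055 · 212 (mod 6317).
Accumulate the product:
4436 · 714 = 3167304 ≡ 2487
2487 · 4314 = 10728918 ≡ 2652
2652 · 2055 = 5449860 ≡ 4606
4606 · 212 = 976472 ≡ 3654

3654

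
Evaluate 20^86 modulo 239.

Compute successive squares:
86 in binary is 1010110, i.e. 86 = 64 + 16 + 4 + 2.
20^1 ≡ 20 (mod 239)
20^2 ≡ 20^2 = 400 ≡ 161 (mod 239)
20^4 ≡ 161^2 = 25921 ≡ 109 (mod 239)
20^8 ≡ 109^2 = 11881 ≡ 170 (mod 239)
20^16 ≡ 170^2 = 28900 ≡ 220 (mod 239)
20^32 ≡ 220^2 = 48400 ≡ 122 (mod 239)
20^64 ≡ 122^2 = 14884 ≡ 66 (mod 239)
20^86 = 20^64 * 20^16 * 20^4 * 20^2 ≡ 66 * 220 * 109 * 161 (mod 239).
Accumulate the product:
66 * 220 = 14520 ≡ 180
180 * 109 = 19620 ≡ 22
22 * 161 = 3542 ≡ 196

196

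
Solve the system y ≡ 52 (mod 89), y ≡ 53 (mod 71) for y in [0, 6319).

408

89⁻¹ mod 71: 89×4 ≡ 1 (mod 71), so 89⁻¹ ≡ 4.
y = 52 + 89×((53 − 52)×4 mod 71) = 52 + 89×4 = 408.
Check: 408 mod 89 = 52, 408 mod 71 = 53. ✓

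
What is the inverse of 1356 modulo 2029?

2029 = 1·1356 + 673
1356 = 2·673 + 10
673 = 67·10 + 3
10 = 3·3 + 1
3 = 3·1 + 0
gcd(1356, 2029) = 1, so the inverse exists.
Bézout: 1 = −407·2029 + 609·1356.
So 1356⁻¹ ≡ 609 (mod 2029).

609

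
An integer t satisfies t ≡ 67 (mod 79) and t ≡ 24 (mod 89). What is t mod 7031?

2516

79⁻¹ mod 89: 79*80 ≡ 1 (mod 89), so 79⁻¹ ≡ 80.
t = 67 + 79*((24 − 67)*80 mod 89) = 67 + 79*31 = 2516.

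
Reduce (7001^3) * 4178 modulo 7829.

1393

(7001)^3 ≡ 1580 (mod 7829)
1580 * 4178 = 6601240 ≡ 1393 (mod 7829)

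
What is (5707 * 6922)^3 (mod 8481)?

2149

5707 * 6922 = 39503854 ≡ 7837 (mod 8481)
(7837)^3 ≡ 2149 (mod 8481)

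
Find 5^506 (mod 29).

Compute successive squares:
5^1 ≡ 5 (mod 29)
5^2 ≡ 5^2 = 25 (mod 29)
5^4 ≡ 25^2 = 625 ≡ 16 (mod 29)
5^8 ≡ 16^2 = 256 ≡ 24 (mod 29)
5^16 ≡ 24^2 = 576 ≡ 25 (mod 29)
5^32 ≡ 25^2 = 625 ≡ 16 (mod 29)
5^64 ≡ 16^2 = 256 ≡ 24 (mod 29)
5^128 ≡ 24^2 = 576 ≡ 25 (mod 29)
5^256 ≡ 25^2 = 625 ≡ 16 (mod 29)
5^506 = 5^256 · 5^128 · 5^64 · 5^32 · 5^16 · 5^8 · 5^2 ≡ 16 · 25 · 24 · 16 · 25 · 24 · 25 (mod 29).
Accumulate the product:
16 · 25 = 400 ≡ 23
23 · 24 = 552 ≡ 1
1 · 16 = 16
16 · 25 = 400 ≡ 23
23 · 24 = 552 ≡ 1
1 · 25 = 25

25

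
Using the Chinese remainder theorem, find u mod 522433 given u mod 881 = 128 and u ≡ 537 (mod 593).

881⁻¹ mod 593: 881·558 ≡ 1 (mod 593), so 881⁻¹ ≡ 558.
u = 128 + 881·((537 − 128)·558 mod 593) = 128 + 881·510 = 449438.
Check: 449438 mod 881 = 128, 449438 mod 593 = 537. ✓

449438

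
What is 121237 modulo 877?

121237 = 138·877 + 211, so 121237 ≡ 211 (mod 877).

211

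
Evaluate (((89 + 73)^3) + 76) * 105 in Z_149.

89 + 73 = 162 ≡ 13 (mod 149)
(13)^3 ≡ 111 (mod 149)
111 + 76 = 187 ≡ 38 (mod 149)
38 * 105 = 3990 ≡ 116 (mod 149)

116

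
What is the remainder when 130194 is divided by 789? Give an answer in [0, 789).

9

130194 = 165*789 + 9, so 130194 ≡ 9 (mod 789).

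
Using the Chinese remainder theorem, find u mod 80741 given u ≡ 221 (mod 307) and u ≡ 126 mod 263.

307⁻¹ mod 263: 307*6 ≡ 1 (mod 263), so 307⁻¹ ≡ 6.
u = 221 + 307*((126 − 221)*6 mod 263) = 221 + 307*219 = 67454.

67454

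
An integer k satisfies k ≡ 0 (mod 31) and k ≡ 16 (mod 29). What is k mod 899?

248

31⁻¹ mod 29: 31·15 ≡ 1 (mod 29), so 31⁻¹ ≡ 15.
k = 0 + 31·((16 − 0)·15 mod 29) = 0 + 31·8 = 248.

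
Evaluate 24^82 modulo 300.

By square-and-multiply:
82 in binary is 1010010, i.e. 82 = 64 + 16 + 2.
24^1 ≡ 24 (mod 300)
24^2 ≡ 24^2 = 576 ≡ 276 (mod 300)
24^4 ≡ 276^2 = 76176 ≡ 276 (mod 300)
24^8 ≡ 276^2 = 76176 ≡ 276 (mod 300)
24^16 ≡ 276^2 = 76176 ≡ 276 (mod 300)
24^32 ≡ 276^2 = 76176 ≡ 276 (mod 300)
24^64 ≡ 276^2 = 76176 ≡ 276 (mod 300)
24^82 = 24^64 · 24^16 · 24^2 ≡ 276 · 276 · 276 (mod 300).
Accumulate the product:
276 · 276 = 76176 ≡ 276
276 · 276 = 76176 ≡ 276

276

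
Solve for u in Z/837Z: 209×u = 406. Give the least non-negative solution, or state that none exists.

gcd(209, 837) = 1, so a unique solution mod 837 exists.
209⁻¹ ≡ 833 (mod 837).
u ≡ 833×406 ≡ 50 (mod 837).

50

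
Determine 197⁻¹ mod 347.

192

347 = 1×197 + 150
197 = 1×150 + 47
150 = 3×47 + 9
47 = 5×9 + 2
9 = 4×2 + 1
2 = 2×1 + 0
gcd(197, 347) = 1, so the inverse exists.
Back-substitute for 1:
1 = 1×9 − 4×2
  = −4×47 + 21×9
  = 21×150 − 67×47
  = −67×197 + 88×150
  = 88×347 − 155×197
So 197⁻¹ ≡ −155 ≡ 192 (mod 347).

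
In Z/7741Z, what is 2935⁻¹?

7741 = 2·2935 + 1871
2935 = 1·1871 + 1064
1871 = 1·1064 + 807
1064 = 1·807 + 257
807 = 3·257 + 36
257 = 7·36 + 5
36 = 7·5 + 1
5 = 5·1 + 0
gcd(2935, 7741) = 1, so the inverse exists.
Back-substitute for 1:
1 = 1·36 − 7·5
  = −7·257 + 50·36
  = 50·807 − 157·257
  = −157·1064 + 207·807
  = 207·1871 − 364·1064
  = −364·2935 + 571·1871
  = 571·7741 − 1506·2935
So 2935⁻¹ ≡ −1506 ≡ 6235 (mod 7741).

6235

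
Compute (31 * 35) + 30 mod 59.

31 * 35 = 1085 ≡ 23 (mod 59)
23 + 30 = 53

53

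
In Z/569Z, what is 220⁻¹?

494

By the extended Euclidean algorithm:
569 = 2×220 + 129
220 = 1×129 + 91
129 = 1×91 + 38
91 = 2×38 + 15
38 = 2×15 + 8
15 = 1×8 + 7
8 = 1×7 + 1
7 = 7×1 + 0
gcd(220, 569) = 1, so the inverse exists.
Back-substitute for 1:
1 = 1×8 − 1×7
  = −1×15 + 2×8
  = 2×38 − 5×15
  = −5×91 + 12×38
  = 12×129 − 17×91
  = −17×220 + 29×129
  = 29×569 − 75×220
So 220⁻¹ ≡ −75 ≡ 494 (mod 569).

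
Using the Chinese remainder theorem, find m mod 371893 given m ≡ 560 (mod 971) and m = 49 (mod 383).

101544

971⁻¹ mod 383: 971·71 ≡ 1 (mod 383), so 971⁻¹ ≡ 71.
m = 560 + 971·((49 − 560)·71 mod 383) = 560 + 971·104 = 101544.
Check: 101544 mod 971 = 560, 101544 mod 383 = 49. ✓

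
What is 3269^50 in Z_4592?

665

Using repeated squaring:
50 in binary is 110010, i.e. 50 = 32 + 16 + 2.
3269^1 ≡ 3269 (mod 4592)
3269^2 ≡ 3269^2 = 10686361 ≡ 777 (mod 4592)
3269^4 ≡ 777^2 = 603729 ≡ 2177 (mod 4592)
3269^8 ≡ 2177^2 = 4739329 ≡ 385 (mod 4592)
3269^16 ≡ 385^2 = 148225 ≡ 1281 (mod 4592)
3269^32 ≡ 1281^2 = 1640961 ≡ 1617 (mod 4592)
3269^50 = 3269^32 · 3269^16 · 3269^2 ≡ 1617 · 1281 · 777 (mod 4592).
Accumulate the product:
1617 · 1281 = 2071377 ≡ 385
385 · 777 = 299145 ≡ 665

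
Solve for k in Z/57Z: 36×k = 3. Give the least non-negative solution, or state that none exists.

8

gcd(36, 57) = 3, and 3 | 3, so solutions exist.
Divide through by 3: 12×k = 1 (mod 19).
12⁻¹ ≡ 8 (mod 19).
k ≡ 8×1 ≡ 8 (mod 19).
The smallest non-negative solution is k = 8.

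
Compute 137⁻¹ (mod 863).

63

By the extended Euclidean algorithm:
863 = 6*137 + 41
137 = 3*41 + 14
41 = 2*14 + 13
14 = 1*13 + 1
13 = 13*1 + 0
gcd(137, 863) = 1, so the inverse exists.
Back-substitute for 1:
1 = 1*14 − 1*13
  = −1*41 + 3*14
  = 3*137 − 10*41
  = −10*863 + 63*137
So 137⁻¹ ≡ 63 (mod 863).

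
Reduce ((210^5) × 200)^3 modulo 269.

25

(210)^5 ≡ 229 (mod 269)
229 × 200 = 45800 ≡ 70 (mod 269)
(70)^3 ≡ 25 (mod 269)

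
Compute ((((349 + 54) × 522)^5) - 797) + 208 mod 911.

38

349 + 54 = 403
403 × 522 = 210366 ≡ 836 (mod 911)
(836)^5 ≡ 627 (mod 911)
627 - 797 = -170 ≡ 741 (mod 911)
741 + 208 = 949 ≡ 38 (mod 911)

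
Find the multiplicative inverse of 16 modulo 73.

32

Run the extended Euclidean algorithm:
73 = 4*16 + 9
16 = 1*9 + 7
9 = 1*7 + 2
7 = 3*2 + 1
2 = 2*1 + 0
gcd(16, 73) = 1, so the inverse exists.
Back-substitute for 1:
1 = 1*7 − 3*2
  = −3*9 + 4*7
  = 4*16 − 7*9
  = −7*73 + 32*16
So 16⁻¹ ≡ 32 (mod 73).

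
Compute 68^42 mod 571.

68^1 ≡ 68 (mod 571)
68^2 ≡ 68^2 = 4624 ≡ 56 (mod 571)
68^4 ≡ 56^2 = 3136 ≡ 281 (mod 571)
68^8 ≡ 281^2 = 78961 ≡ 163 (mod 571)
68^16 ≡ 163^2 = 26569 ≡ 303 (mod 571)
68^32 ≡ 303^2 = 91809 ≡ 449 (mod 571)
68^42 = 68^32 × 68^8 × 68^2 ≡ 449 × 163 × 56 (mod 571).
Accumulate the product:
449 × 163 = 73187 ≡ 99
99 × 56 = 5544 ≡ 405

405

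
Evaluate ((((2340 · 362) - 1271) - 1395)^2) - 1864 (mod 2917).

713

2340 · 362 = 847080 ≡ 1150 (mod 2917)
1150 - 1271 = -121 ≡ 2796 (mod 2917)
2796 - 1395 = 1401
(1401)^2 ≡ 2577 (mod 2917)
2577 - 1864 = 713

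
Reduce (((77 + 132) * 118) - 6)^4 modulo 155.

71

77 + 132 = 209 ≡ 54 (mod 155)
54 * 118 = 6372 ≡ 17 (mod 155)
17 - 6 = 11
(11)^4 ≡ 71 (mod 155)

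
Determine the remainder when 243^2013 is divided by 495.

243

Using repeated squaring:
2013 in binary is 11111011101, i.e. 2013 = 1024 + 512 + 256 + 128 + 64 + 16 + 8 + 4 + 1.
243^1 ≡ 243 (mod 495)
243^2 ≡ 243^2 = 59049 ≡ 144 (mod 495)
243^4 ≡ 144^2 = 20736 ≡ 441 (mod 495)
243^8 ≡ 441^2 = 194481 ≡ 441 (mod 495)
243^16 ≡ 441^2 = 194481 ≡ 441 (mod 495)
243^32 ≡ 441^2 = 194481 ≡ 441 (mod 495)
243^64 ≡ 441^2 = 194481 ≡ 441 (mod 495)
243^128 ≡ 441^2 = 194481 ≡ 441 (mod 495)
243^256 ≡ 441^2 = 194481 ≡ 441 (mod 495)
243^512 ≡ 441^2 = 194481 ≡ 441 (mod 495)
243^1024 ≡ 441^2 = 194481 ≡ 441 (mod 495)
243^2013 = 243^1024 · 243^512 · 243^256 · 243^128 · 243^64 · 243^16 · 243^8 · 243^4 · 243^1 ≡ 441 · 441 · 441 · 441 · 441 · 441 · 441 · 441 · 243 (mod 495).
Accumulate the product:
441 · 441 = 194481 ≡ 441
441 · 441 = 194481 ≡ 441
441 · 441 = 194481 ≡ 441
441 · 441 = 194481 ≡ 441
441 · 441 = 194481 ≡ 441
441 · 441 = 194481 ≡ 441
441 · 441 = 194481 ≡ 441
441 · 243 = 107163 ≡ 243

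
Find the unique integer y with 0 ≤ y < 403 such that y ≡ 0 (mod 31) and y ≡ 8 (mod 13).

372

31⁻¹ mod 13: 31·8 ≡ 1 (mod 13), so 31⁻¹ ≡ 8.
y = 0 + 31·((8 − 0)·8 mod 13) = 0 + 31·12 = 372.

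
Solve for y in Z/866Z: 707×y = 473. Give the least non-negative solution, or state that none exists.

509

gcd(707, 866) = 1, so a unique solution mod 866 exists.
707⁻¹ ≡ 305 (mod 866).
y ≡ 305×473 ≡ 509 (mod 866).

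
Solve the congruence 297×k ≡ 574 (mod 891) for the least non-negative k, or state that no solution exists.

no solution

gcd(297, 891) = 297, and 297 does not divide 574.
So the congruence has no solution.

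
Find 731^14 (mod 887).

595

14 in binary is 1110, i.e. 14 = 8 + 4 + 2.
731^1 ≡ 731 (mod 887)
731^2 ≡ 731^2 = 534361 ≡ 387 (mod 887)
731^4 ≡ 387^2 = 149769 ≡ 753 (mod 887)
731^8 ≡ 753^2 = 567009 ≡ 216 (mod 887)
731^14 = 731^8 · 731^4 · 731^2 ≡ 216 · 753 · 387 (mod 887).
Accumulate the product:
216 · 753 = 162648 ≡ 327
327 · 387 = 126549 ≡ 595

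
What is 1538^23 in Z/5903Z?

Compute successive squares:
23 in binary is 10111, i.e. 23 = 16 + 4 + 2 + 1.
1538^1 ≡ 1538 (mod 5903)
1538^2 ≡ 1538^2 = 2365444 ≡ 4244 (mod 5903)
1538^4 ≡ 4244^2 = 18011536 ≡ 1483 (mod 5903)
1538^8 ≡ 1483^2 = 2199289 ≡ 3373 (mod 5903)
1538^16 ≡ 3373^2 = 11377129 ≡ 2048 (mod 5903)
1538^23 = 1538^16 · 1538^4 · 1538^2 · 1538^1 ≡ 2048 · 1483 · 4244 · 1538 (mod 5903).
Accumulate the product:
2048 · 1483 = 3037184 ≡ 3042
3042 · 4244 = 12910248 ≡ 387
387 · 1538 = 595206 ≡ 4906

4906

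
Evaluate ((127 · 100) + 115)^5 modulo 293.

127 · 100 = 12700 ≡ 101 (mod 293)
101 + 115 = 216
(216)^5 ≡ 239 (mod 293)

239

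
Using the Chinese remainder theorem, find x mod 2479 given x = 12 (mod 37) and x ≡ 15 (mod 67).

37⁻¹ mod 67: 37·29 ≡ 1 (mod 67), so 37⁻¹ ≡ 29.
x = 12 + 37·((15 − 12)·29 mod 67) = 12 + 37·20 = 752.
Check: 752 mod 37 = 12, 752 mod 67 = 15. ✓

752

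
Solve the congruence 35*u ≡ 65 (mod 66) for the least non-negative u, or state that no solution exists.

49

gcd(35, 66) = 1, so a unique solution mod 66 exists.
35⁻¹ ≡ 17 (mod 66).
u ≡ 17*65 ≡ 49 (mod 66).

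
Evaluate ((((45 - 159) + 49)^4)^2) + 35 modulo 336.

45 - 159 = -114 ≡ 222 (mod 336)
222 + 49 = 271
(271)^4 ≡ 289 (mod 336)
(289)^2 ≡ 193 (mod 336)
193 + 35 = 228

228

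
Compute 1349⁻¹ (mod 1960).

1960 = 1*1349 + 611
1349 = 2*611 + 127
611 = 4*127 + 103
127 = 1*103 + 24
103 = 4*24 + 7
24 = 3*7 + 3
7 = 2*3 + 1
3 = 3*1 + 0
gcd(1349, 1960) = 1, so the inverse exists.
Back-substitute for 1:
1 = 1*7 − 2*3
  = −2*24 + 7*7
  = 7*103 − 30*24
  = −30*127 + 37*103
  = 37*611 − 178*127
  = −178*1349 + 393*611
  = 393*1960 − 571*1349
So 1349⁻¹ ≡ −571 ≡ 1389 (mod 1960).

1389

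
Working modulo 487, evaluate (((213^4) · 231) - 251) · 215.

(213)^4 ≡ 240 (mod 487)
240 · 231 = 55440 ≡ 409 (mod 487)
409 - 251 = 158
158 · 215 = 33970 ≡ 367 (mod 487)

367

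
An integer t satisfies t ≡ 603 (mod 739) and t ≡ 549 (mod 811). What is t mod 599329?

450654

739⁻¹ mod 811: 739·214 ≡ 1 (mod 811), so 739⁻¹ ≡ 214.
t = 603 + 739·((549 − 603)·214 mod 811) = 603 + 739·609 = 450654.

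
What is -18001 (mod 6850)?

-18001 = -3×6850 + 2549, so -18001 ≡ 2549 (mod 6850).

2549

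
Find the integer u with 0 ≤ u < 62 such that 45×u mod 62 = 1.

Apply the Euclidean algorithm and back-substitute:
62 = 1×45 + 17
45 = 2×17 + 11
17 = 1×11 + 6
11 = 1×6 + 5
6 = 1×5 + 1
5 = 5×1 + 0
gcd(45, 62) = 1, so the inverse exists.
Back-substitute for 1:
1 = 1×6 − 1×5
  = −1×11 + 2×6
  = 2×17 − 3×11
  = −3×45 + 8×17
  = 8×62 − 11×45
So 45⁻¹ ≡ −11 ≡ 51 (mod 62).

51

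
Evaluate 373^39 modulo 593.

226

Using repeated squaring:
373^1 ≡ 373 (mod 593)
373^2 ≡ 373^2 = 139129 ≡ 367 (mod 593)
373^4 ≡ 367^2 = 134689 ≡ 78 (mod 593)
373^8 ≡ 78^2 = 6084 ≡ 154 (mod 593)
373^16 ≡ 154^2 = 23716 ≡ 589 (mod 593)
373^32 ≡ 589^2 = 346921 ≡ 16 (mod 593)
373^39 = 373^32 * 373^4 * 373^2 * 373^1 ≡ 16 * 78 * 367 * 373 (mod 593).
Accumulate the product:
16 * 78 = 1248 ≡ 62
62 * 367 = 22754 ≡ 220
220 * 373 = 82060 ≡ 226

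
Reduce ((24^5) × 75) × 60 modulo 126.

72

(24)^5 ≡ 54 (mod 126)
54 × 75 = 4050 ≡ 18 (mod 126)
18 × 60 = 1080 ≡ 72 (mod 126)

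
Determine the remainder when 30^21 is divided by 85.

30

21 in binary is 10101, i.e. 21 = 16 + 4 + 1.
30^1 ≡ 30 (mod 85)
30^2 ≡ 30^2 = 900 ≡ 50 (mod 85)
30^4 ≡ 50^2 = 2500 ≡ 35 (mod 85)
30^8 ≡ 35^2 = 1225 ≡ 35 (mod 85)
30^16 ≡ 35^2 = 1225 ≡ 35 (mod 85)
30^21 = 30^16 * 30^4 * 30^1 ≡ 35 * 35 * 30 (mod 85).
Accumulate the product:
35 * 35 = 1225 ≡ 35
35 * 30 = 1050 ≡ 30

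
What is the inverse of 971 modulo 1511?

1206

1511 = 1*971 + 540
971 = 1*540 + 431
540 = 1*431 + 109
431 = 3*109 + 104
109 = 1*104 + 5
104 = 20*5 + 4
5 = 1*4 + 1
4 = 4*1 + 0
gcd(971, 1511) = 1, so the inverse exists.
Back-substitute for 1:
1 = 1*5 − 1*4
  = −1*104 + 21*5
  = 21*109 − 22*104
  = −22*431 + 87*109
  = 87*540 − 109*431
  = −109*971 + 196*540
  = 196*1511 − 305*971
So 971⁻¹ ≡ −305 ≡ 1206 (mod 1511).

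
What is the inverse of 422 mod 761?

651

761 = 1×422 + 339
422 = 1×339 + 83
339 = 4×83 + 7
83 = 11×7 + 6
7 = 1×6 + 1
6 = 6×1 + 0
gcd(422, 761) = 1, so the inverse exists.
Back-substitute for 1:
1 = 1×7 − 1×6
  = −1×83 + 12×7
  = 12×339 − 49×83
  = −49×422 + 61×339
  = 61×761 − 110×422
So 422⁻¹ ≡ −110 ≡ 651 (mod 761).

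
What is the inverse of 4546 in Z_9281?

Run the extended Euclidean algorithm:
9281 = 2·4546 + 189
4546 = 24·189 + 10
189 = 18·10 + 9
10 = 1·9 + 1
9 = 9·1 + 0
gcd(4546, 9281) = 1, so the inverse exists.
Back-substitute for 1:
1 = 1·10 − 1·9
  = −1·189 + 19·10
  = 19·4546 − 457·189
  = −457·9281 + 933·4546
So 4546⁻¹ ≡ 933 (mod 9281).

933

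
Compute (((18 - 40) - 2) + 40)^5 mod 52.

18 - 40 = -22 ≡ 30 (mod 52)
30 - 2 = 28
28 + 40 = 68 ≡ 16 (mod 52)
(16)^5 ≡ 48 (mod 52)

48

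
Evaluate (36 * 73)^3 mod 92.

32

36 * 73 = 2628 ≡ 52 (mod 92)
(52)^3 ≡ 32 (mod 92)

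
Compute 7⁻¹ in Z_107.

46

107 = 15*7 + 2
7 = 3*2 + 1
2 = 2*1 + 0
gcd(7, 107) = 1, so the inverse exists.
Bézout: 1 = −3*107 + 46*7.
So 7⁻¹ ≡ 46 (mod 107).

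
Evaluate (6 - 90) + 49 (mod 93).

6 - 90 = -84 ≡ 9 (mod 93)
9 + 49 = 58

58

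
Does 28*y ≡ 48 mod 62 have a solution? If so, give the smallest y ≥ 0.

15

gcd(28, 62) = 2, and 2 | 48, so solutions exist.
Divide through by 2: 14*y ≡ 24 mod 31.
14⁻¹ ≡ 20 (mod 31).
y ≡ 20*24 ≡ 15 (mod 31).
The smallest non-negative solution is y = 15.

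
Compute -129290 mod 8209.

2054

-129290 = -16*8209 + 2054, so -129290 ≡ 2054 (mod 8209).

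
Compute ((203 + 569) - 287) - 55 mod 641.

203 + 569 = 772 ≡ 131 (mod 641)
131 - 287 = -156 ≡ 485 (mod 641)
485 - 55 = 430

430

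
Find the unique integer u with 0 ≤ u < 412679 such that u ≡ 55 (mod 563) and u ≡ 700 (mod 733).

563⁻¹ mod 733: 563*332 ≡ 1 (mod 733), so 563⁻¹ ≡ 332.
u = 55 + 563*((700 − 55)*332 mod 733) = 55 + 563*104 = 58607.

58607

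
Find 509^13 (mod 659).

368

Using repeated squaring:
509^1 ≡ 509 (mod 659)
509^2 ≡ 509^2 = 259081 ≡ 94 (mod 659)
509^4 ≡ 94^2 = 8836 ≡ 269 (mod 659)
509^8 ≡ 269^2 = 72361 ≡ 530 (mod 659)
509^13 = 509^8 · 509^4 · 509^1 ≡ 530 · 269 · 509 (mod 659).
Accumulate the product:
530 · 269 = 142570 ≡ 226
226 · 509 = 115034 ≡ 368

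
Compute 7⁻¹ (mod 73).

21

73 = 10×7 + 3
7 = 2×3 + 1
3 = 3×1 + 0
gcd(7, 73) = 1, so the inverse exists.
Bézout: 1 = −2×73 + 21×7.
So 7⁻¹ ≡ 21 (mod 73).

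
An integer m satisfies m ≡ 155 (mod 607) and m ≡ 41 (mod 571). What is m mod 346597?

607⁻¹ mod 571: 607·460 ≡ 1 (mod 571), so 607⁻¹ ≡ 460.
m = 155 + 607·((41 − 155)·460 mod 571) = 155 + 607·92 = 55999.
Check: 55999 mod 607 = 155, 55999 mod 571 = 41. ✓

55999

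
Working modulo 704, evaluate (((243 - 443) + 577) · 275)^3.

451

243 - 443 = -200 ≡ 504 (mod 704)
504 + 577 = 1081 ≡ 377 (mod 704)
377 · 275 = 103675 ≡ 187 (mod 704)
(187)^3 ≡ 451 (mod 704)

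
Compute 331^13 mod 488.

51

13 in binary is 1101, i.e. 13 = 8 + 4 + 1.
331^1 ≡ 331 (mod 488)
331^2 ≡ 331^2 = 109561 ≡ 249 (mod 488)
331^4 ≡ 249^2 = 62001 ≡ 25 (mod 488)
331^8 ≡ 25^2 = 625 ≡ 137 (mod 488)
331^13 = 331^8 * 331^4 * 331^1 ≡ 137 * 25 * 331 (mod 488).
Accumulate the product:
137 * 25 = 3425 ≡ 9
9 * 331 = 2979 ≡ 51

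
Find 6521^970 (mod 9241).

By square-and-multiply:
970 in binary is 1111001010, i.e. 970 = 512 + 256 + 128 + 64 + 8 + 2.
6521^1 ≡ 6521 (mod 9241)
6521^2 ≡ 6521^2 = 42523441 ≡ 5600 (mod 9241)
6521^4 ≡ 5600^2 = 31360000 ≡ 5287 (mod 9241)
6521^8 ≡ 5287^2 = 27952369 ≡ 7585 (mod 9241)
6521^16 ≡ 7585^2 = 57532225 ≡ 7000 (mod 9241)
6521^32 ≡ 7000^2 = 49000000 ≡ 4218 (mod 9241)
6521^64 ≡ 4218^2 = 17791524 ≡ 2599 (mod 9241)
6521^128 ≡ 2599^2 = 6754801 ≡ 8871 (mod 9241)
6521^256 ≡ 8871^2 = 78694641 ≡ 7526 (mod 9241)
6521^512 ≡ 7526^2 = 56640676 ≡ 2587 (mod 9241)
6521^970 = 6521^512 · 6521^256 · 6521^128 · 6521^64 · 6521^8 · 6521^2 ≡ 2587 · 7526 · 8871 · 2599 · 7585 · 5600 (mod 9241).
Accumulate the product:
2587 · 7526 = 19469762 ≡ 8216
8216 · 8871 = 72884136 ≡ 369
369 · 2599 = 959031 ≡ 7208
7208 · 7585 = 54672680 ≡ 2924
2924 · 5600 = 16374400 ≡ 8589

8589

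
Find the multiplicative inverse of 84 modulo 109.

By the extended Euclidean algorithm:
109 = 1·84 + 25
84 = 3·25 + 9
25 = 2·9 + 7
9 = 1·7 + 2
7 = 3·2 + 1
2 = 2·1 + 0
gcd(84, 109) = 1, so the inverse exists.
Back-substitute for 1:
1 = 1·7 − 3·2
  = −3·9 + 4·7
  = 4·25 − 11·9
  = −11·84 + 37·25
  = 37·109 − 48·84
So 84⁻¹ ≡ −48 ≡ 61 (mod 109).

61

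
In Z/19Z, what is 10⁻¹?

Run the extended Euclidean algorithm:
19 = 1*10 + 9
10 = 1*9 + 1
9 = 9*1 + 0
gcd(10, 19) = 1, so the inverse exists.
Back-substitute for 1:
1 = 1*10 − 1*9
  = −1*19 + 2*10
So 10⁻¹ ≡ 2 (mod 19).

2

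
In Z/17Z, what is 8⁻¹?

17 = 2×8 + 1
8 = 8×1 + 0
gcd(8, 17) = 1, so the inverse exists.
Back-substitute for 1:
1 = 1×17 − 2×8
So 8⁻¹ ≡ −2 ≡ 15 (mod 17).

15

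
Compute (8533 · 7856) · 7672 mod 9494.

8533 · 7856 = 67035248 ≡ 7608 (mod 9494)
7608 · 7672 = 58368576 ≡ 8958 (mod 9494)

8958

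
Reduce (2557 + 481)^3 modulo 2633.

2168

2557 + 481 = 3038 ≡ 405 (mod 2633)
(405)^3 ≡ 2168 (mod 2633)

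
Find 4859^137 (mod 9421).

2937

137 in binary is 10001001, i.e. 137 = 128 + 8 + 1.
4859^1 ≡ 4859 (mod 9421)
4859^2 ≡ 4859^2 = 23609881 ≡ 855 (mod 9421)
4859^4 ≡ 855^2 = 731025 ≡ 5608 (mod 9421)
4859^8 ≡ 5608^2 = 31449664 ≡ 2366 (mod 9421)
4859^16 ≡ 2366^2 = 5597956 ≡ 1882 (mod 9421)
4859^32 ≡ 1882^2 = 3541924 ≡ 9049 (mod 9421)
4859^64 ≡ 9049^2 = 81884401 ≡ 6490 (mod 9421)
4859^128 ≡ 6490^2 = 42120100 ≡ 8230 (mod 9421)
4859^137 = 4859^128 * 4859^8 * 4859^1 ≡ 8230 * 2366 * 4859 (mod 9421).
Accumulate the product:
8230 * 2366 = 19472180 ≡ 8394
8394 * 4859 = 40786446 ≡ 2937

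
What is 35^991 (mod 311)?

By square-and-multiply:
991 in binary is 1111011111, i.e. 991 = 512 + 256 + 128 + 64 + 16 + 8 + 4 + 2 + 1.
35^1 ≡ 35 (mod 311)
35^2 ≡ 35^2 = 1225 ≡ 292 (mod 311)
35^4 ≡ 292^2 = 85264 ≡ 50 (mod 311)
35^8 ≡ 50^2 = 2500 ≡ 12 (mod 311)
35^16 ≡ 12^2 = 144 (mod 311)
35^32 ≡ 144^2 = 20736 ≡ 210 (mod 311)
35^64 ≡ 210^2 = 44100 ≡ 249 (mod 311)
35^128 ≡ 249^2 = 62001 ≡ 112 (mod 311)
35^256 ≡ 112^2 = 12544 ≡ 104 (mod 311)
35^512 ≡ 104^2 = 10816 ≡ 242 (mod 311)
35^991 = 35^512 · 35^256 · 35^128 · 35^64 · 35^16 · 35^8 · 35^4 · 35^2 · 35^1 ≡ 242 · 104 · 112 · 249 · 144 · 12 · 50 · 292 · 35 (mod 311).
Accumulate the product:
242 · 104 = 25168 ≡ 288
288 · 112 = 32256 ≡ 223
223 · 249 = 55527 ≡ 169
169 · 144 = 24336 ≡ 78
78 · 12 = 936 ≡ 3
3 · 50 = 150
150 · 292 = 43800 ≡ 260
260 · 35 = 9100 ≡ 81

81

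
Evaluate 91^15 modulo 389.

15 in binary is 1111, i.e. 15 = 8 + 4 + 2 + 1.
91^1 ≡ 91 (mod 389)
91^2 ≡ 91^2 = 8281 ≡ 112 (mod 389)
91^4 ≡ 112^2 = 12544 ≡ 96 (mod 389)
91^8 ≡ 96^2 = 9216 ≡ 269 (mod 389)
91^15 = 91^8 · 91^4 · 91^2 · 91^1 ≡ 269 · 96 · 112 · 91 (mod 389).
Accumulate the product:
269 · 96 = 25824 ≡ 150
150 · 112 = 16800 ≡ 73
73 · 91 = 6643 ≡ 30

30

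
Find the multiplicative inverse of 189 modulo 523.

Apply the Euclidean algorithm and back-substitute:
523 = 2*189 + 145
189 = 1*145 + 44
145 = 3*44 + 13
44 = 3*13 + 5
13 = 2*5 + 3
5 = 1*3 + 2
3 = 1*2 + 1
2 = 2*1 + 0
gcd(189, 523) = 1, so the inverse exists.
Bézout: 1 = 73*523 − 202*189.
So 189⁻¹ ≡ −202 ≡ 321 (mod 523).

321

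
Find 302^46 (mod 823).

302^1 ≡ 302 (mod 823)
302^2 ≡ 302^2 = 91204 ≡ 674 (mod 823)
302^4 ≡ 674^2 = 454276 ≡ 803 (mod 823)
302^8 ≡ 803^2 = 644809 ≡ 400 (mod 823)
302^16 ≡ 400^2 = 160000 ≡ 338 (mod 823)
302^32 ≡ 338^2 = 114244 ≡ 670 (mod 823)
302^46 = 302^32 · 302^8 · 302^4 · 302^2 ≡ 670 · 400 · 803 · 674 (mod 823).
Accumulate the product:
670 · 400 = 268000 ≡ 525
525 · 803 = 421575 ≡ 199
199 · 674 = 134126 ≡ 800

800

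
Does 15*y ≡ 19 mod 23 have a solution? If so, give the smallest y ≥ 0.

12

gcd(15, 23) = 1, so a unique solution mod 23 exists.
15⁻¹ ≡ 20 (mod 23).
y ≡ 20*19 ≡ 12 (mod 23).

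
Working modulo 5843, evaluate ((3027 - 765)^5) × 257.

5345

3027 - 765 = 2262
(2262)^5 ≡ 5159 (mod 5843)
5159 × 257 = 1325863 ≡ 5345 (mod 5843)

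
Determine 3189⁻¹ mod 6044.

1321

Run the extended Euclidean algorithm:
6044 = 1×3189 + 2855
3189 = 1×2855 + 334
2855 = 8×334 + 183
334 = 1×183 + 151
183 = 1×151 + 32
151 = 4×32 + 23
32 = 1×23 + 9
23 = 2×9 + 5
9 = 1×5 + 4
5 = 1×4 + 1
4 = 4×1 + 0
gcd(3189, 6044) = 1, so the inverse exists.
Bézout: 1 = −697×6044 + 1321×3189.
So 3189⁻¹ ≡ 1321 (mod 6044).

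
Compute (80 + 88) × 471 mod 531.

9

80 + 88 = 168
168 × 471 = 79128 ≡ 9 (mod 531)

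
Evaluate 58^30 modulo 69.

31

Compute successive squares:
30 in binary is 11110, i.e. 30 = 16 + 8 + 4 + 2.
58^1 ≡ 58 (mod 69)
58^2 ≡ 58^2 = 3364 ≡ 52 (mod 69)
58^4 ≡ 52^2 = 2704 ≡ 13 (mod 69)
58^8 ≡ 13^2 = 169 ≡ 31 (mod 69)
58^16 ≡ 31^2 = 961 ≡ 64 (mod 69)
58^30 = 58^16 × 58^8 × 58^4 × 58^2 ≡ 64 × 31 × 13 × 52 (mod 69).
Accumulate the product:
64 × 31 = 1984 ≡ 52
52 × 13 = 676 ≡ 55
55 × 52 = 2860 ≡ 31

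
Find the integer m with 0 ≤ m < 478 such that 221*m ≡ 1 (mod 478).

478 = 2*221 + 36
221 = 6*36 + 5
36 = 7*5 + 1
5 = 5*1 + 0
gcd(221, 478) = 1, so the inverse exists.
Back-substitute for 1:
1 = 1*36 − 7*5
  = −7*221 + 43*36
  = 43*478 − 93*221
So 221⁻¹ ≡ −93 ≡ 385 (mod 478).

385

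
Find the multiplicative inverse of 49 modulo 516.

516 = 10*49 + 26
49 = 1*26 + 23
26 = 1*23 + 3
23 = 7*3 + 2
3 = 1*2 + 1
2 = 2*1 + 0
gcd(49, 516) = 1, so the inverse exists.
Bézout: 1 = 17*516 − 179*49.
So 49⁻¹ ≡ −179 ≡ 337 (mod 516).

337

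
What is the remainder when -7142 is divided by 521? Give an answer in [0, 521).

-7142 = -14×521 + 152, so -7142 ≡ 152 (mod 521).

152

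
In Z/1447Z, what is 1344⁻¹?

871

Run the extended Euclidean algorithm:
1447 = 1×1344 + 103
1344 = 13×103 + 5
103 = 20×5 + 3
5 = 1×3 + 2
3 = 1×2 + 1
2 = 2×1 + 0
gcd(1344, 1447) = 1, so the inverse exists.
Bézout: 1 = 535×1447 − 576×1344.
So 1344⁻¹ ≡ −576 ≡ 871 (mod 1447).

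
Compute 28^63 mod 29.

28

Using repeated squaring:
28^1 ≡ 28 (mod 29)
28^2 ≡ 28^2 = 784 ≡ 1 (mod 29)
28^4 ≡ 1^2 = 1 (mod 29)
28^8 ≡ 1^2 = 1 (mod 29)
28^16 ≡ 1^2 = 1 (mod 29)
28^32 ≡ 1^2 = 1 (mod 29)
28^63 = 28^32 × 28^16 × 28^8 × 28^4 × 28^2 × 28^1 ≡ 1 × 1 × 1 × 1 × 1 × 28 (mod 29).
Accumulate the product:
1 × 1 = 1
1 × 1 = 1
1 × 1 = 1
1 × 1 = 1
1 × 28 = 28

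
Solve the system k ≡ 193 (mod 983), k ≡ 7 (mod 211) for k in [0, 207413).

192861

983⁻¹ mod 211: 983×126 ≡ 1 (mod 211), so 983⁻¹ ≡ 126.
k = 193 + 983×((7 − 193)×126 mod 211) = 193 + 983×196 = 192861.
Check: 192861 mod 983 = 193, 192861 mod 211 = 7. ✓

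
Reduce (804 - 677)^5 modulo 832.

804 - 677 = 127
(127)^5 ≡ 511 (mod 832)

511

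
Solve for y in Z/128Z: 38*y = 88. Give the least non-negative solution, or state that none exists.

36

gcd(38, 128) = 2, and 2 | 88, so solutions exist.
Divide through by 2: 19*y ≡ 44 (mod 64).
19⁻¹ ≡ 27 (mod 64).
y ≡ 27*44 ≡ 36 (mod 64).
The smallest non-negative solution is y = 36.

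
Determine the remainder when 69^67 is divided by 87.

Compute successive squares:
67 in binary is 1000011, i.e. 67 = 64 + 2 + 1.
69^1 ≡ 69 (mod 87)
69^2 ≡ 69^2 = 4761 ≡ 63 (mod 87)
69^4 ≡ 63^2 = 3969 ≡ 54 (mod 87)
69^8 ≡ 54^2 = 2916 ≡ 45 (mod 87)
69^16 ≡ 45^2 = 2025 ≡ 24 (mod 87)
69^32 ≡ 24^2 = 576 ≡ 54 (mod 87)
69^64 ≡ 54^2 = 2916 ≡ 45 (mod 87)
69^67 = 69^64 · 69^2 · 69^1 ≡ 45 · 63 · 69 (mod 87).
Accumulate the product:
45 · 63 = 2835 ≡ 51
51 · 69 = 3519 ≡ 39

39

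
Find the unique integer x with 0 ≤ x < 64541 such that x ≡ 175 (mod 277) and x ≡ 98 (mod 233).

277⁻¹ mod 233: 277·143 ≡ 1 (mod 233), so 277⁻¹ ≡ 143.
x = 175 + 277·((98 − 175)·143 mod 233) = 175 + 277·173 = 48096.
Check: 48096 mod 277 = 175, 48096 mod 233 = 98. ✓

48096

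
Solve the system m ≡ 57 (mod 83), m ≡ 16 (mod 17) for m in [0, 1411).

83⁻¹ mod 17: 83·8 ≡ 1 (mod 17), so 83⁻¹ ≡ 8.
m = 57 + 83·((16 − 57)·8 mod 17) = 57 + 83·12 = 1053.

1053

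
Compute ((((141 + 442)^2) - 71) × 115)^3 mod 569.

261

141 + 442 = 583 ≡ 14 (mod 569)
(14)^2 ≡ 196 (mod 569)
196 - 71 = 125
125 × 115 = 14375 ≡ 150 (mod 569)
(150)^3 ≡ 261 (mod 569)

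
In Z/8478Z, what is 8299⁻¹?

Apply the Euclidean algorithm and back-substitute:
8478 = 1×8299 + 179
8299 = 46×179 + 65
179 = 2×65 + 49
65 = 1×49 + 16
49 = 3×16 + 1
16 = 16×1 + 0
gcd(8299, 8478) = 1, so the inverse exists.
Back-substitute for 1:
1 = 1×49 − 3×16
  = −3×65 + 4×49
  = 4×179 − 11×65
  = −11×8299 + 510×179
  = 510×8478 − 521×8299
So 8299⁻¹ ≡ −521 ≡ 7957 (mod 8478).

7957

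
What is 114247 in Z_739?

441

114247 = 154·739 + 441, so 114247 ≡ 441 (mod 739).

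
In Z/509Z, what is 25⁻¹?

224

Apply the Euclidean algorithm and back-substitute:
509 = 20×25 + 9
25 = 2×9 + 7
9 = 1×7 + 2
7 = 3×2 + 1
2 = 2×1 + 0
gcd(25, 509) = 1, so the inverse exists.
Bézout: 1 = −11×509 + 224×25.
So 25⁻¹ ≡ 224 (mod 509).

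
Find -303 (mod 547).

244

-303 = -1*547 + 244, so -303 ≡ 244 (mod 547).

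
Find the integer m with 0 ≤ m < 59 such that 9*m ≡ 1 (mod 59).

46

By the extended Euclidean algorithm:
59 = 6×9 + 5
9 = 1×5 + 4
5 = 1×4 + 1
4 = 4×1 + 0
gcd(9, 59) = 1, so the inverse exists.
Bézout: 1 = 2×59 − 13×9.
So 9⁻¹ ≡ −13 ≡ 46 (mod 59).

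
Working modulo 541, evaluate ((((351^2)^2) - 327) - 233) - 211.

280

(351)^2 ≡ 394 (mod 541)
(394)^2 ≡ 510 (mod 541)
510 - 327 = 183
183 - 233 = -50 ≡ 491 (mod 541)
491 - 211 = 280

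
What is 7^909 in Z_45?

909 in binary is 1110001101, i.e. 909 = 512 + 256 + 128 + 8 + 4 + 1.
7^1 ≡ 7 (mod 45)
7^2 ≡ 7^2 = 49 ≡ 4 (mod 45)
7^4 ≡ 4^2 = 16 (mod 45)
7^8 ≡ 16^2 = 256 ≡ 31 (mod 45)
7^16 ≡ 31^2 = 961 ≡ 16 (mod 45)
7^32 ≡ 16^2 = 256 ≡ 31 (mod 45)
7^64 ≡ 31^2 = 961 ≡ 16 (mod 45)
7^128 ≡ 16^2 = 256 ≡ 31 (mod 45)
7^256 ≡ 31^2 = 961 ≡ 16 (mod 45)
7^512 ≡ 16^2 = 256 ≡ 31 (mod 45)
7^909 = 7^512 · 7^256 · 7^128 · 7^8 · 7^4 · 7^1 ≡ 31 · 16 · 31 · 31 · 16 · 7 (mod 45).
Accumulate the product:
31 · 16 = 496 ≡ 1
1 · 31 = 31
31 · 31 = 961 ≡ 16
16 · 16 = 256 ≡ 31
31 · 7 = 217 ≡ 37

37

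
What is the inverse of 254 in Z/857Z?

Apply the Euclidean algorithm and back-substitute:
857 = 3·254 + 95
254 = 2·95 + 64
95 = 1·64 + 31
64 = 2·31 + 2
31 = 15·2 + 1
2 = 2·1 + 0
gcd(254, 857) = 1, so the inverse exists.
Back-substitute for 1:
1 = 1·31 − 15·2
  = −15·64 + 31·31
  = 31·95 − 46·64
  = −46·254 + 123·95
  = 123·857 − 415·254
So 254⁻¹ ≡ −415 ≡ 442 (mod 857).

442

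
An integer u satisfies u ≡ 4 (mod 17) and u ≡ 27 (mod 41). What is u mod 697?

191

17⁻¹ mod 41: 17·29 ≡ 1 (mod 41), so 17⁻¹ ≡ 29.
u = 4 + 17·((27 − 4)·29 mod 41) = 4 + 17·11 = 191.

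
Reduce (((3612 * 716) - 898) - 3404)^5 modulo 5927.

2163

3612 * 716 = 2586192 ≡ 2020 (mod 5927)
2020 - 898 = 1122
1122 - 3404 = -2282 ≡ 3645 (mod 5927)
(3645)^5 ≡ 2163 (mod 5927)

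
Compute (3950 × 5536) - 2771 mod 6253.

3941

3950 × 5536 = 21867200 ≡ 459 (mod 6253)
459 - 2771 = -2312 ≡ 3941 (mod 6253)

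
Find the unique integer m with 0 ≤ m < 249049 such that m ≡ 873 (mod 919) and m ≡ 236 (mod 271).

16496

919⁻¹ mod 271: 919*248 ≡ 1 (mod 271), so 919⁻¹ ≡ 248.
m = 873 + 919*((236 − 873)*248 mod 271) = 873 + 919*17 = 16496.
Check: 16496 mod 919 = 873, 16496 mod 271 = 236. ✓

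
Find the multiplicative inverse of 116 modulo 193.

Apply the Euclidean algorithm and back-substitute:
193 = 1*116 + 77
116 = 1*77 + 39
77 = 1*39 + 38
39 = 1*38 + 1
38 = 38*1 + 0
gcd(116, 193) = 1, so the inverse exists.
Back-substitute for 1:
1 = 1*39 − 1*38
  = −1*77 + 2*39
  = 2*116 − 3*77
  = −3*193 + 5*116
So 116⁻¹ ≡ 5 (mod 193).

5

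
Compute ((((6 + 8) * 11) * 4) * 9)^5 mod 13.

6 + 8 = 14 ≡ 1 (mod 13)
1 * 11 = 11
11 * 4 = 44 ≡ 5 (mod 13)
5 * 9 = 45 ≡ 6 (mod 13)
(6)^5 ≡ 2 (mod 13)

2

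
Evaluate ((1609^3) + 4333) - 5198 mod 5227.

2597

(1609)^3 ≡ 3462 (mod 5227)
3462 + 4333 = 7795 ≡ 2568 (mod 5227)
2568 - 5198 = -2630 ≡ 2597 (mod 5227)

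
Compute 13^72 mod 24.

By square-and-multiply:
72 in binary is 1001000, i.e. 72 = 64 + 8.
13^1 ≡ 13 (mod 24)
13^2 ≡ 13^2 = 169 ≡ 1 (mod 24)
13^4 ≡ 1^2 = 1 (mod 24)
13^8 ≡ 1^2 = 1 (mod 24)
13^16 ≡ 1^2 = 1 (mod 24)
13^32 ≡ 1^2 = 1 (mod 24)
13^64 ≡ 1^2 = 1 (mod 24)
13^72 = 13^64 * 13^8 ≡ 1 * 1 (mod 24).
1 * 1 = 1 ≡ 1 (mod 24).

1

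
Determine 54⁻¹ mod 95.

Run the extended Euclidean algorithm:
95 = 1·54 + 41
54 = 1·41 + 13
41 = 3·13 + 2
13 = 6·2 + 1
2 = 2·1 + 0
gcd(54, 95) = 1, so the inverse exists.
Bézout: 1 = −25·95 + 44·54.
So 54⁻¹ ≡ 44 (mod 95).

44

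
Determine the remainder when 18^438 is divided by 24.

0

Compute successive squares:
438 in binary is 110110110, i.e. 438 = 256 + 128 + 32 + 16 + 4 + 2.
18^1 ≡ 18 (mod 24)
18^2 ≡ 18^2 = 324 ≡ 12 (mod 24)
18^4 ≡ 12^2 = 144 ≡ 0 (mod 24)
18^8 ≡ 0^2 = 0 (mod 24)
18^16 ≡ 0^2 = 0 (mod 24)
18^32 ≡ 0^2 = 0 (mod 24)
18^64 ≡ 0^2 = 0 (mod 24)
18^128 ≡ 0^2 = 0 (mod 24)
18^256 ≡ 0^2 = 0 (mod 24)
18^438 = 18^256 × 18^128 × 18^32 × 18^16 × 18^4 × 18^2 ≡ 0 × 0 × 0 × 0 × 0 × 12 (mod 24).
Accumulate the product:
0 × 0 = 0
0 × 0 = 0
0 × 0 = 0
0 × 0 = 0
0 × 12 = 0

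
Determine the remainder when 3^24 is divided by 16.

Compute successive squares:
24 in binary is 11000, i.e. 24 = 16 + 8.
3^1 ≡ 3 (mod 16)
3^2 ≡ 3^2 = 9 (mod 16)
3^4 ≡ 9^2 = 81 ≡ 1 (mod 16)
3^8 ≡ 1^2 = 1 (mod 16)
3^16 ≡ 1^2 = 1 (mod 16)
3^24 = 3^16 * 3^8 ≡ 1 * 1 (mod 16).
1 * 1 = 1 ≡ 1 (mod 16).

1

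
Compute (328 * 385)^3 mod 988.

328 * 385 = 126280 ≡ 804 (mod 988)
(804)^3 ≡ 824 (mod 988)

824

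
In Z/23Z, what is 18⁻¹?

9

23 = 1*18 + 5
18 = 3*5 + 3
5 = 1*3 + 2
3 = 1*2 + 1
2 = 2*1 + 0
gcd(18, 23) = 1, so the inverse exists.
Bézout: 1 = −7*23 + 9*18.
So 18⁻¹ ≡ 9 (mod 23).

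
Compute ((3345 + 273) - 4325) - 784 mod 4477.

2986

3345 + 273 = 3618
3618 - 4325 = -707 ≡ 3770 (mod 4477)
3770 - 784 = 2986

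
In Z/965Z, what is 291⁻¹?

451

965 = 3×291 + 92
291 = 3×92 + 15
92 = 6×15 + 2
15 = 7×2 + 1
2 = 2×1 + 0
gcd(291, 965) = 1, so the inverse exists.
Bézout: 1 = −136×965 + 451×291.
So 291⁻¹ ≡ 451 (mod 965).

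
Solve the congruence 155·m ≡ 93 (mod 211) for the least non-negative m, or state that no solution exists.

85

gcd(155, 211) = 1, so a unique solution mod 211 exists.
155⁻¹ ≡ 162 (mod 211).
m ≡ 162·93 ≡ 85 (mod 211).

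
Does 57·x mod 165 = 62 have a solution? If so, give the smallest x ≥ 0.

gcd(57, 165) = 3, and 3 does not divide 62.
So the congruence has no solution.

no solution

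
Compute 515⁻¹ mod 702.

702 = 1×515 + 187
515 = 2×187 + 141
187 = 1×141 + 46
141 = 3×46 + 3
46 = 15×3 + 1
3 = 3×1 + 0
gcd(515, 702) = 1, so the inverse exists.
Bézout: 1 = 168×702 − 229×515.
So 515⁻¹ ≡ −229 ≡ 473 (mod 702).

473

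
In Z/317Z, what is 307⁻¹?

95

317 = 1*307 + 10
307 = 30*10 + 7
10 = 1*7 + 3
7 = 2*3 + 1
3 = 3*1 + 0
gcd(307, 317) = 1, so the inverse exists.
Bézout: 1 = −92*317 + 95*307.
So 307⁻¹ ≡ 95 (mod 317).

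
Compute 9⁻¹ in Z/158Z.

123

Run the extended Euclidean algorithm:
158 = 17*9 + 5
9 = 1*5 + 4
5 = 1*4 + 1
4 = 4*1 + 0
gcd(9, 158) = 1, so the inverse exists.
Back-substitute for 1:
1 = 1*5 − 1*4
  = −1*9 + 2*5
  = 2*158 − 35*9
So 9⁻¹ ≡ −35 ≡ 123 (mod 158).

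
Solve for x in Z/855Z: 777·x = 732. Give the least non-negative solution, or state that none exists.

166

gcd(777, 855) = 3, and 3 | 732, so solutions exist.
Divide through by 3: 259·x ≡ 244 mod 285.
259⁻¹ ≡ 274 (mod 285).
x ≡ 274·244 ≡ 166 (mod 285).
The smallest non-negative solution is x = 166.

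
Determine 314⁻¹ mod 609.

Apply the Euclidean algorithm and back-substitute:
609 = 1×314 + 295
314 = 1×295 + 19
295 = 15×19 + 10
19 = 1×10 + 9
10 = 1×9 + 1
9 = 9×1 + 0
gcd(314, 609) = 1, so the inverse exists.
Bézout: 1 = 33×609 − 64×314.
So 314⁻¹ ≡ −64 ≡ 545 (mod 609).

545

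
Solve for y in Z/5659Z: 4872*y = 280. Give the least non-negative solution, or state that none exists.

gcd(4872, 5659) = 1, so a unique solution mod 5659 exists.
4872⁻¹ ≡ 2905 (mod 5659).
y ≡ 2905*280 ≡ 4163 (mod 5659).

4163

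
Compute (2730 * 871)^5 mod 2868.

2730 * 871 = 2377830 ≡ 258 (mod 2868)
(258)^5 ≡ 2688 (mod 2868)

2688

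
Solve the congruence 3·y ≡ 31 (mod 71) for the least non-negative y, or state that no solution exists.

34

gcd(3, 71) = 1, so a unique solution mod 71 exists.
3⁻¹ ≡ 24 (mod 71).
y ≡ 24·31 ≡ 34 (mod 71).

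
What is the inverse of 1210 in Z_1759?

By the extended Euclidean algorithm:
1759 = 1×1210 + 549
1210 = 2×549 + 112
549 = 4×112 + 101
112 = 1×101 + 11
101 = 9×11 + 2
11 = 5×2 + 1
2 = 2×1 + 0
gcd(1210, 1759) = 1, so the inverse exists.
Back-substitute for 1:
1 = 1×11 − 5×2
  = −5×101 + 46×11
  = 46×112 − 51×101
  = −51×549 + 250×112
  = 250×1210 − 551×549
  = −551×1759 + 801×1210
So 1210⁻¹ ≡ 801 (mod 1759).

801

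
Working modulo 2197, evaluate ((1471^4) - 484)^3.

(1471)^4 ≡ 2070 (mod 2197)
2070 - 484 = 1586
(1586)^3 ≡ 0 (mod 2197)

0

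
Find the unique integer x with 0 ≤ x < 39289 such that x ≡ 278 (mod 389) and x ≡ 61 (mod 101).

667

389⁻¹ mod 101: 389·74 ≡ 1 (mod 101), so 389⁻¹ ≡ 74.
x = 278 + 389·((61 − 278)·74 mod 101) = 278 + 389·1 = 667.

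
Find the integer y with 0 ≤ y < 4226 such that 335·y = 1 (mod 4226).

By the extended Euclidean algorithm:
4226 = 12×335 + 206
335 = 1×206 + 129
206 = 1×129 + 77
129 = 1×77 + 52
77 = 1×52 + 25
52 = 2×25 + 2
25 = 12×2 + 1
2 = 2×1 + 0
gcd(335, 4226) = 1, so the inverse exists.
Back-substitute for 1:
1 = 1×25 − 12×2
  = −12×52 + 25×25
  = 25×77 − 37×52
  = −37×129 + 62×77
  = 62×206 − 99×129
  = −99×335 + 161×206
  = 161×4226 − 2031×335
So 335⁻¹ ≡ −2031 ≡ 2195 (mod 4226).

2195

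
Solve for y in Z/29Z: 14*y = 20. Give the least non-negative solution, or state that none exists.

gcd(14, 29) = 1, so a unique solution mod 29 exists.
14⁻¹ ≡ 27 (mod 29).
y ≡ 27*20 ≡ 18 (mod 29).

18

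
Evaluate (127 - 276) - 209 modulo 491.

133

127 - 276 = -149 ≡ 342 (mod 491)
342 - 209 = 133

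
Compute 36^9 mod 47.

9

Compute successive squares:
9 in binary is 1001, i.e. 9 = 8 + 1.
36^1 ≡ 36 (mod 47)
36^2 ≡ 36^2 = 1296 ≡ 27 (mod 47)
36^4 ≡ 27^2 = 729 ≡ 24 (mod 47)
36^8 ≡ 24^2 = 576 ≡ 12 (mod 47)
36^9 = 36^8 × 36^1 ≡ 12 × 36 (mod 47).
12 × 36 = 432 ≡ 9 (mod 47).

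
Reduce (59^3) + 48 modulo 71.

24

(59)^3 ≡ 47 (mod 71)
47 + 48 = 95 ≡ 24 (mod 71)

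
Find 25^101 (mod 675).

Using repeated squaring:
101 in binary is 1100101, i.e. 101 = 64 + 32 + 4 + 1.
25^1 ≡ 25 (mod 675)
25^2 ≡ 25^2 = 625 (mod 675)
25^4 ≡ 625^2 = 390625 ≡ 475 (mod 675)
25^8 ≡ 475^2 = 225625 ≡ 175 (mod 675)
25^16 ≡ 175^2 = 30625 ≡ 250 (mod 675)
25^32 ≡ 250^2 = 62500 ≡ 400 (mod 675)
25^64 ≡ 400^2 = 160000 ≡ 25 (mod 675)
25^101 = 25^64 × 25^32 × 25^4 × 25^1 ≡ 25 × 400 × 475 × 25 (mod 675).
Accumulate the product:
25 × 400 = 10000 ≡ 550
550 × 475 = 261250 ≡ 25
25 × 25 = 625

625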